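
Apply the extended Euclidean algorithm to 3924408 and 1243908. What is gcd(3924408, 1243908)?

12

Repeated division:
3924408 = 3·1243908 + 192684
1243908 = 6·192684 + 87804
192684 = 2·87804 + 17076
87804 = 5·17076 + 2424
17076 = 7·2424 + 108
2424 = 22·108 + 48
108 = 2·48 + 12
48 = 4·12 + 0
gcd(3924408, 1243908) = 12.
Express as a combination:
12 = 108 − 2·48
12 = −2·2424 + 45·108
12 = 45·17076 − 317·2424
12 = −317·87804 + 1630·17076
12 = 1630·192684 − 3577·87804
12 = −3577·1243908 + 23092·192684
12 = 23092·3924408 − 72853·1243908
So 12 = (23092)·3924408 + (-72853)·1243908.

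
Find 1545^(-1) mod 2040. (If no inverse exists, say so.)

Compute gcd(1545, 2040):
2040 = 1*1545 + 495
1545 = 3*495 + 60
495 = 8*60 + 15
60 = 4*15 + 0
Since gcd = 15 > 1, 1545 is not a unit mod 2040.

no inverse exists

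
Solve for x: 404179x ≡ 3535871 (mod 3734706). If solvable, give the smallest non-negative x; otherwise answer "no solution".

First find gcd(404179, 3734706):
3734706 = 9×404179 + 97095
404179 = 4×97095 + 15799
97095 = 6×15799 + 2301
15799 = 6×2301 + 1993
2301 = 1×1993 + 308
1993 = 6×308 + 145
308 = 2×145 + 18
145 = 8×18 + 1
18 = 18×1 + 0
gcd = 1, so a unique solution mod 3734706 exists.
Back-substitute for the Bézout coefficients:
1 = 145 − 8·18
1 = −8·308 + 17·145
1 = 17·1993 − 110·308
1 = −110·2301 + 127·1993
1 = 127·15799 − 872·2301
1 = −872·97095 + 5359·15799
1 = 5359·404179 − 22308·97095
1 = −22308·3734706 + 206131·404179
So 404179·(206131) ≡ 1 (mod 3734706), giving 404179⁻¹ ≡ 206131.
x ≡ 404179⁻¹·3535871 ≡ 206131·3535871 ≡ 2340965 (mod 3734706).

2340965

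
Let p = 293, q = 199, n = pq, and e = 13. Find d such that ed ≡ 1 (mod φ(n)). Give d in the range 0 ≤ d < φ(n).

φ(n) = (p−1)(q−1) = 292·198 = 57816.
Need d with 13·d ≡ 1 (mod 57816). Apply the extended Euclidean algorithm:
57816 = 4447×13 + 5
13 = 2×5 + 3
5 = 1×3 + 2
3 = 1×2 + 1
2 = 2×1 + 0
Back-substitute:
1 = 3 − 2
1 = −5 + 2·3
1 = 2·13 − 5·5
1 = −5·57816 + 22237·13
So 13·22237 ≡ 1 (mod 57816), hence d = 22237.

22237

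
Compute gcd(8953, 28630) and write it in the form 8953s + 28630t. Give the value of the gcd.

7

Euclidean algorithm:
28630 = 3·8953 + 1771
8953 = 5·1771 + 98
1771 = 18·98 + 7
98 = 14·7 + 0
gcd(8953, 28630) = 7.
Working backward:
7 = 1771 − 18·98
7 = −18·8953 + 91·1771
7 = 91·28630 − 291·8953
So 7 = (91)·28630 + (-291)·8953.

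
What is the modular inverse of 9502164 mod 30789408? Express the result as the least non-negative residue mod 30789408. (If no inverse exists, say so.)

no inverse exists

Euclidean algorithm on 30789408, 9502164:
30789408 = 3*9502164 + 2282916
9502164 = 4*2282916 + 370500
2282916 = 6*370500 + 59916
370500 = 6*59916 + 11004
59916 = 5*11004 + 4896
11004 = 2*4896 + 1212
4896 = 4*1212 + 48
1212 = 25*48 + 12
48 = 4*12 + 0
Since gcd = 12 > 1, 9502164 is not a unit mod 30789408.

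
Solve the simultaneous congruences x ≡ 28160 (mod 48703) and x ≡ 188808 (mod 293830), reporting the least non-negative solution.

Write x = 28160 + 48703·k. Then 48703·k ≡ 188808 − 28160 ≡ 160648 (mod 293830).
Need 48703⁻¹ mod 293830. Extended Euclid on (293830, 48703):
293830 = 6·48703 + 1612
48703 = 30·1612 + 343
1612 = 4·343 + 240
343 = 1·240 + 103
240 = 2·103 + 34
103 = 3·34 + 1
34 = 34·1 + 0
Back-substitute:
1 = 103 − 3·34
1 = −3·240 + 7·103
1 = 7·343 − 10·240
1 = −10·1612 + 47·343
1 = 47·48703 − 1420·1612
1 = −1420·293830 + 8567·48703
48703⁻¹ ≡ 8567 (mod 293830), so k ≡ 8567·160648 ≡ 265526 (mod 293830).
x = 28160 + 48703·265526 = 12931940938.

12931940938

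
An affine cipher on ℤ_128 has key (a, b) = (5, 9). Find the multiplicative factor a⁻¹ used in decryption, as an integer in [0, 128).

77

Apply the Euclidean algorithm to 128 and 5:
128 = 25×5 + 3
5 = 1×3 + 2
3 = 1×2 + 1
2 = 2×1 + 0
Since gcd(5, 128) = 1, back-substitute to write 1 as a combination:
1 = 3 − 2
1 = −5 + 2·3
1 = 2·128 − 51·5
Hence 5⁻¹ ≡ -51 ≡ 77 (mod 128).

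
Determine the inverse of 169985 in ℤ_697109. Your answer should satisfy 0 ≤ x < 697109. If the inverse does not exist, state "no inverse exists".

Run Euclid on (697109, 169985):
697109 = 4×169985 + 17169
169985 = 9×17169 + 15464
17169 = 1×15464 + 1705
15464 = 9×1705 + 119
1705 = 14×119 + 39
119 = 3×39 + 2
39 = 19×2 + 1
2 = 2×1 + 0
Since gcd(169985, 697109) = 1, back-substitute to write 1 as a combination:
1 = 39 − 19·2
1 = −19·119 + 58·39
1 = 58·1705 − 831·119
1 = −831·15464 + 7537·1705
1 = 7537·17169 − 8368·15464
1 = −8368·169985 + 82849·17169
1 = 82849·697109 − 339764·169985
Hence 169985⁻¹ ≡ -339764 ≡ 357345 (mod 697109).

357345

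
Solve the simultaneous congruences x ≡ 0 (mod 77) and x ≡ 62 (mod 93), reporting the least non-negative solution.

2387

Write x = 0 + 77·k. Then 77·k ≡ 62 − 0 ≡ 62 (mod 93).
Need 77⁻¹ mod 93. Extended Euclid on (93, 77):
93 = 1*77 + 16
77 = 4*16 + 13
16 = 1*13 + 3
13 = 4*3 + 1
3 = 3*1 + 0
Back-substitute:
1 = 13 − 4·3
1 = −4·16 + 5·13
1 = 5·77 − 24·16
1 = −24·93 + 29·77
77⁻¹ ≡ 29 (mod 93), so k ≡ 29·62 ≡ 31 (mod 93).
x = 0 + 77·31 = 2387.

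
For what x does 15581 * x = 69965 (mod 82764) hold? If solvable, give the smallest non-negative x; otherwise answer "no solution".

First find gcd(15581, 82764):
82764 = 5·15581 + 4859
15581 = 3·4859 + 1004
4859 = 4·1004 + 843
1004 = 1·843 + 161
843 = 5·161 + 38
161 = 4·38 + 9
38 = 4·9 + 2
9 = 4·2 + 1
2 = 2·1 + 0
gcd = 1, so a unique solution mod 82764 exists.
Back-substitute for the Bézout coefficients:
1 = 9 − 4·2
1 = −4·38 + 17·9
1 = 17·161 − 72·38
1 = −72·843 + 377·161
1 = 377·1004 − 449·843
1 = −449·4859 + 2173·1004
1 = 2173·15581 − 6968·4859
1 = −6968·82764 + 37013·15581
So 15581·(37013) ≡ 1 (mod 82764), giving 15581⁻¹ ≡ 37013.
x ≡ 15581⁻¹·69965 ≡ 37013·69965 ≡ 11749 (mod 82764).

11749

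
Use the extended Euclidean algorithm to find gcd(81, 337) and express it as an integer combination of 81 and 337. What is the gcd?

1

Euclidean algorithm:
337 = 4·81 + 13
81 = 6·13 + 3
13 = 4·3 + 1
3 = 3·1 + 0
gcd(81, 337) = 1.
Back-substituting:
1 = 13 − 4·3
1 = −4·81 + 25·13
1 = 25·337 − 104·81
So 1 = (25)·337 + (-104)·81.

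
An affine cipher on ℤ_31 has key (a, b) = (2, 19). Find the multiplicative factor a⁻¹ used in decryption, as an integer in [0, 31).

Apply the Euclidean algorithm to 31 and 2:
31 = 15*2 + 1
2 = 2*1 + 0
Since gcd(2, 31) = 1, back-substitute to write 1 as a combination:
1 = 31 − 15·2
Hence 2⁻¹ ≡ -15 ≡ 16 (mod 31).

16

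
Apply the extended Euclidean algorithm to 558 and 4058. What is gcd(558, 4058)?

Repeated division:
4058 = 7×558 + 152
558 = 3×152 + 102
152 = 1×102 + 50
102 = 2×50 + 2
50 = 25×2 + 0
gcd(558, 4058) = 2.
Express as a combination:
2 = 102 − 2·50
2 = −2·152 + 3·102
2 = 3·558 − 11·152
2 = −11·4058 + 80·558
So 2 = (-11)·4058 + (80)·558.

2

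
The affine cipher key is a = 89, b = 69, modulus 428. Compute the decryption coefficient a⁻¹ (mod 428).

gcd(428, 89) by repeated division:
428 = 4*89 + 72
89 = 1*72 + 17
72 = 4*17 + 4
17 = 4*4 + 1
4 = 4*1 + 0
Since gcd(89, 428) = 1, back-substitute to write 1 as a combination:
1 = 17 − 4·4
1 = −4·72 + 17·17
1 = 17·89 − 21·72
1 = −21·428 + 101·89
So 89·101 ≡ 1 (mod 428).

101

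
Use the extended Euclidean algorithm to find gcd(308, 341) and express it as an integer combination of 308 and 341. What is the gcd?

11

Apply Euclid's algorithm to 341 and 308:
341 = 1·308 + 33
308 = 9·33 + 11
33 = 3·11 + 0
gcd(308, 341) = 11.
Back-substituting:
11 = 308 − 9·33
11 = −9·341 + 10·308
So 11 = (-9)·341 + (10)·308.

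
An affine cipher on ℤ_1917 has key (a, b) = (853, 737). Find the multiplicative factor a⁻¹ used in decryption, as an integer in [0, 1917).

Apply the Euclidean algorithm to 1917 and 853:
1917 = 2·853 + 211
853 = 4·211 + 9
211 = 23·9 + 4
9 = 2·4 + 1
4 = 4·1 + 0
gcd = 1, so the inverse exists. Back-substitute:
1 = 9 − 2·4
1 = −2·211 + 47·9
1 = 47·853 − 190·211
1 = −190·1917 + 427·853
So 853·427 ≡ 1 (mod 1917).

427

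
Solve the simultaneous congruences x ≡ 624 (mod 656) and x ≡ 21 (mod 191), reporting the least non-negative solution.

77376

Write x = 624 + 656·k. Then 656·k ≡ 21 − 624 ≡ 161 (mod 191).
Need 656⁻¹ mod 191. Extended Euclid on (191, 83):
191 = 2·83 + 25
83 = 3·25 + 8
25 = 3·8 + 1
8 = 8·1 + 0
Back-substitute:
1 = 25 − 3·8
1 = −3·83 + 10·25
1 = 10·191 − 23·83
656⁻¹ ≡ 168 (mod 191), so k ≡ 168·161 ≡ 117 (mod 191).
x = 624 + 656·117 = 77376.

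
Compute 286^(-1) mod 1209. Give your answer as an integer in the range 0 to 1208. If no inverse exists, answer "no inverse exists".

no inverse exists

Compute gcd(286, 1209):
1209 = 4×286 + 65
286 = 4×65 + 26
65 = 2×26 + 13
26 = 2×13 + 0
Since gcd = 13 > 1, 286 is not a unit mod 1209.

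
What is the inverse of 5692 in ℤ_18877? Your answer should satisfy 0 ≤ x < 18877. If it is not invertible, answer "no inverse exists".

4507

Apply the Euclidean algorithm to 18877 and 5692:
18877 = 3*5692 + 1801
5692 = 3*1801 + 289
1801 = 6*289 + 67
289 = 4*67 + 21
67 = 3*21 + 4
21 = 5*4 + 1
4 = 4*1 + 0
The gcd is 1. Working backward:
1 = 21 − 5·4
1 = −5·67 + 16·21
1 = 16·289 − 69·67
1 = −69·1801 + 430·289
1 = 430·5692 − 1359·1801
1 = −1359·18877 + 4507·5692
So 5692·4507 ≡ 1 (mod 18877).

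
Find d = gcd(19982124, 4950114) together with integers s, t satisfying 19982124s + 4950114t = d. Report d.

6

Repeated division:
19982124 = 4×4950114 + 181668
4950114 = 27×181668 + 45078
181668 = 4×45078 + 1356
45078 = 33×1356 + 330
1356 = 4×330 + 36
330 = 9×36 + 6
36 = 6×6 + 0
gcd(19982124, 4950114) = 6.
Working backward:
6 = 330 − 9·36
6 = −9·1356 + 37·330
6 = 37·45078 − 1230·1356
6 = −1230·181668 + 4957·45078
6 = 4957·4950114 − 135069·181668
6 = −135069·19982124 + 545233·4950114
So 6 = (-135069)·19982124 + (545233)·4950114.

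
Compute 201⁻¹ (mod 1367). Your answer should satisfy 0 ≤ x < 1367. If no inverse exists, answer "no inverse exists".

1333

Apply the Euclidean algorithm to 1367 and 201:
1367 = 6·201 + 161
201 = 1·161 + 40
161 = 4·40 + 1
40 = 40·1 + 0
Since gcd(201, 1367) = 1, back-substitute to write 1 as a combination:
1 = 161 − 4·40
1 = −4·201 + 5·161
1 = 5·1367 − 34·201
Thus 201·(-34) ≡ 1 (mod 1367); reducing, -34 mod 1367 = 1333.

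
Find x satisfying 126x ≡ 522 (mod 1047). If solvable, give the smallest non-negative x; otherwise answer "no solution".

54

First find gcd(126, 1047):
1047 = 8×126 + 39
126 = 3×39 + 9
39 = 4×9 + 3
9 = 3×3 + 0
gcd = 3 and 3 | 522, so solutions exist. Divide through by 3: 42x ≡ 174 (mod 349).
Now find 42⁻¹ mod 349:
349 = 8·42 + 13
42 = 3·13 + 3
13 = 4·3 + 1
3 = 3·1 + 0
Back-substitute:
1 = 13 − 4·3
1 = −4·42 + 13·13
1 = 13·349 − 108·42
So 42·(-108) ≡ 1 (mod 349), i.e. 42⁻¹ ≡ 241.
Then x ≡ 241·174 ≡ 54 (mod 349); the smallest non-negative solution is x = 54.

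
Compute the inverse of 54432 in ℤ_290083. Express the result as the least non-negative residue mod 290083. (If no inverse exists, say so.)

Extended Euclidean algorithm:
290083 = 5×54432 + 17923
54432 = 3×17923 + 663
17923 = 27×663 + 22
663 = 30×22 + 3
22 = 7×3 + 1
3 = 3×1 + 0
The gcd is 1. Working backward:
1 = 22 − 7·3
1 = −7·663 + 211·22
1 = 211·17923 − 5704·663
1 = −5704·54432 + 17323·17923
1 = 17323·290083 − 92319·54432
So 54432·(-92319) ≡ 1 (mod 290083), and -92319 ≡ 197764 (mod 290083).

197764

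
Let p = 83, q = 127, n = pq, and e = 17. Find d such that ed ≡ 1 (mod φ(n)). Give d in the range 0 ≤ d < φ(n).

7901

φ(n) = (p−1)(q−1) = 82·126 = 10332.
Need d with 17·d ≡ 1 (mod 10332). Apply the extended Euclidean algorithm:
10332 = 607*17 + 13
17 = 1*13 + 4
13 = 3*4 + 1
4 = 4*1 + 0
Back-substitute:
1 = 13 − 3·4
1 = −3·17 + 4·13
1 = 4·10332 − 2431·17
So 17·(-2431) ≡ 1 (mod 10332), hence d ≡ -2431 ≡ 7901 (mod 10332).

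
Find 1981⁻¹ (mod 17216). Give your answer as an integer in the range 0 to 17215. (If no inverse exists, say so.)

Extended Euclidean algorithm:
17216 = 8×1981 + 1368
1981 = 1×1368 + 613
1368 = 2×613 + 142
613 = 4×142 + 45
142 = 3×45 + 7
45 = 6×7 + 3
7 = 2×3 + 1
3 = 3×1 + 0
Since gcd(1981, 17216) = 1, back-substitute to write 1 as a combination:
1 = 7 − 2·3
1 = −2·45 + 13·7
1 = 13·142 − 41·45
1 = −41·613 + 177·142
1 = 177·1368 − 395·613
1 = −395·1981 + 572·1368
1 = 572·17216 − 4971·1981
Hence 1981⁻¹ ≡ -4971 ≡ 12245 (mod 17216).

12245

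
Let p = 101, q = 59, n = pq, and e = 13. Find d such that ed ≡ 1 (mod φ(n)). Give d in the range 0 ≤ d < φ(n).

φ(n) = (p−1)(q−1) = 100·58 = 5800.
Need d with 13·d ≡ 1 (mod 5800). Apply the extended Euclidean algorithm:
5800 = 446·13 + 2
13 = 6·2 + 1
2 = 2·1 + 0
Back-substitute:
1 = 13 − 6·2
1 = −6·5800 + 2677·13
So 13·2677 ≡ 1 (mod 5800), hence d = 2677.

2677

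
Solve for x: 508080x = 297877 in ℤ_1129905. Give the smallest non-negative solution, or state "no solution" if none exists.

gcd(508080, 1129905):
1129905 = 2×508080 + 113745
508080 = 4×113745 + 53100
113745 = 2×53100 + 7545
53100 = 7×7545 + 285
7545 = 26×285 + 135
285 = 2×135 + 15
135 = 9×15 + 0
gcd = 15, but 15 ∤ 297877, so the congruence has no solution.

no solution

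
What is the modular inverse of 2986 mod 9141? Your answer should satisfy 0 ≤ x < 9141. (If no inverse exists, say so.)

7093

Apply the Euclidean algorithm to 9141 and 2986:
9141 = 3×2986 + 183
2986 = 16×183 + 58
183 = 3×58 + 9
58 = 6×9 + 4
9 = 2×4 + 1
4 = 4×1 + 0
The gcd is 1. Working backward:
1 = 9 − 2·4
1 = −2·58 + 13·9
1 = 13·183 − 41·58
1 = −41·2986 + 669·183
1 = 669·9141 − 2048·2986
So 2986·(-2048) ≡ 1 (mod 9141), and -2048 ≡ 7093 (mod 9141).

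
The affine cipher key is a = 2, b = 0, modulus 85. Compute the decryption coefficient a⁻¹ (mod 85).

43

gcd(85, 2) by repeated division:
85 = 42×2 + 1
2 = 2×1 + 0
gcd = 1, so the inverse exists. Back-substitute:
1 = 85 − 42·2
Thus 2·(-42) ≡ 1 (mod 85); reducing, -42 mod 85 = 43.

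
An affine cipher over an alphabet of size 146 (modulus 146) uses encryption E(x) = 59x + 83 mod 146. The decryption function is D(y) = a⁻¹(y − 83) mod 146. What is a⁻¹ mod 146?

99

Apply the Euclidean algorithm to 146 and 59:
146 = 2*59 + 28
59 = 2*28 + 3
28 = 9*3 + 1
3 = 3*1 + 0
Since gcd(59, 146) = 1, back-substitute to write 1 as a combination:
1 = 28 − 9·3
1 = −9·59 + 19·28
1 = 19·146 − 47·59
Thus 59·(-47) ≡ 1 (mod 146); reducing, -47 mod 146 = 99.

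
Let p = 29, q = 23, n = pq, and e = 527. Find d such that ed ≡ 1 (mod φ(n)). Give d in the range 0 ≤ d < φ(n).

φ(n) = (p−1)(q−1) = 28·22 = 616.
Need d with 527·d ≡ 1 (mod 616). Apply the extended Euclidean algorithm:
616 = 1×527 + 89
527 = 5×89 + 82
89 = 1×82 + 7
82 = 11×7 + 5
7 = 1×5 + 2
5 = 2×2 + 1
2 = 2×1 + 0
Back-substitute:
1 = 5 − 2·2
1 = −2·7 + 3·5
1 = 3·82 − 35·7
1 = −35·89 + 38·82
1 = 38·527 − 225·89
1 = −225·616 + 263·527
So 527·263 ≡ 1 (mod 616), hence d = 263.

263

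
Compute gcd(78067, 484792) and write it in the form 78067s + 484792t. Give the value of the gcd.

Euclidean algorithm:
484792 = 6×78067 + 16390
78067 = 4×16390 + 12507
16390 = 1×12507 + 3883
12507 = 3×3883 + 858
3883 = 4×858 + 451
858 = 1×451 + 407
451 = 1×407 + 44
407 = 9×44 + 11
44 = 4×11 + 0
gcd(78067, 484792) = 11.
Express as a combination:
11 = 407 − 9·44
11 = −9·451 + 10·407
11 = 10·858 − 19·451
11 = −19·3883 + 86·858
11 = 86·12507 − 277·3883
11 = −277·16390 + 363·12507
11 = 363·78067 − 1729·16390
11 = −1729·484792 + 10737·78067
So 11 = (-1729)·484792 + (10737)·78067.

11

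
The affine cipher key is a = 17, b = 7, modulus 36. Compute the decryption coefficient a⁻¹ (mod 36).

gcd(36, 17) by repeated division:
36 = 2*17 + 2
17 = 8*2 + 1
2 = 2*1 + 0
The gcd is 1. Working backward:
1 = 17 − 8·2
1 = −8·36 + 17·17
So 17·17 ≡ 1 (mod 36).

17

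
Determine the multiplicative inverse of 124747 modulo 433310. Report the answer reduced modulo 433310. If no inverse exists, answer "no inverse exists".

331293

Apply the Euclidean algorithm to 433310 and 124747:
433310 = 3·124747 + 59069
124747 = 2·59069 + 6609
59069 = 8·6609 + 6197
6609 = 1·6197 + 412
6197 = 15·412 + 17
412 = 24·17 + 4
17 = 4·4 + 1
4 = 4·1 + 0
The gcd is 1. Working backward:
1 = 17 − 4·4
1 = −4·412 + 97·17
1 = 97·6197 − 1459·412
1 = −1459·6609 + 1556·6197
1 = 1556·59069 − 13907·6609
1 = −13907·124747 + 29370·59069
1 = 29370·433310 − 102017·124747
So 124747·(-102017) ≡ 1 (mod 433310), and -102017 ≡ 331293 (mod 433310).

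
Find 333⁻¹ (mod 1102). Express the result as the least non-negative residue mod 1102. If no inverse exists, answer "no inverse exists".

781

Run Euclid on (1102, 333):
1102 = 3*333 + 103
333 = 3*103 + 24
103 = 4*24 + 7
24 = 3*7 + 3
7 = 2*3 + 1
3 = 3*1 + 0
Since gcd(333, 1102) = 1, back-substitute to write 1 as a combination:
1 = 7 − 2·3
1 = −2·24 + 7·7
1 = 7·103 − 30·24
1 = −30·333 + 97·103
1 = 97·1102 − 321·333
Hence 333⁻¹ ≡ -321 ≡ 781 (mod 1102).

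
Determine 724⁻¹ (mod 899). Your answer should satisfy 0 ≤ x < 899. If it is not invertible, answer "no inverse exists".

Apply the Euclidean algorithm to 899 and 724:
899 = 1*724 + 175
724 = 4*175 + 24
175 = 7*24 + 7
24 = 3*7 + 3
7 = 2*3 + 1
3 = 3*1 + 0
gcd = 1, so the inverse exists. Back-substitute:
1 = 7 − 2·3
1 = −2·24 + 7·7
1 = 7·175 − 51·24
1 = −51·724 + 211·175
1 = 211·899 − 262·724
Thus 724·(-262) ≡ 1 (mod 899); reducing, -262 mod 899 = 637.

637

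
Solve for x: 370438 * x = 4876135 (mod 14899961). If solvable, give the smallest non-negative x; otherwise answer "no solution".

702500

First find gcd(370438, 14899961):
14899961 = 40·370438 + 82441
370438 = 4·82441 + 40674
82441 = 2·40674 + 1093
40674 = 37·1093 + 233
1093 = 4·233 + 161
233 = 1·161 + 72
161 = 2·72 + 17
72 = 4·17 + 4
17 = 4·4 + 1
4 = 4·1 + 0
gcd = 1, so a unique solution mod 14899961 exists.
Back-substitute for the Bézout coefficients:
1 = 17 − 4·4
1 = −4·72 + 17·17
1 = 17·161 − 38·72
1 = −38·233 + 55·161
1 = 55·1093 − 258·233
1 = −258·40674 + 9601·1093
1 = 9601·82441 − 19460·40674
1 = −19460·370438 + 87441·82441
1 = 87441·14899961 − 3517100·370438
So 370438·(-3517100) ≡ 1 (mod 14899961), giving 370438⁻¹ ≡ 11382861.
x ≡ 370438⁻¹·4876135 ≡ 11382861·4876135 ≡ 702500 (mod 14899961).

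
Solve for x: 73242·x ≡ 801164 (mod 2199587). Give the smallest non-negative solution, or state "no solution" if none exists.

53948

First find gcd(73242, 2199587):
2199587 = 30×73242 + 2327
73242 = 31×2327 + 1105
2327 = 2×1105 + 117
1105 = 9×117 + 52
117 = 2×52 + 13
52 = 4×13 + 0
gcd = 13 and 13 | 801164, so solutions exist. Divide through by 13: 5634x ≡ 61628 (mod 169199).
Now find 5634⁻¹ mod 169199:
169199 = 30×5634 + 179
5634 = 31×179 + 85
179 = 2×85 + 9
85 = 9×9 + 4
9 = 2×4 + 1
4 = 4×1 + 0
Back-substitute:
1 = 9 − 2·4
1 = −2·85 + 19·9
1 = 19·179 − 40·85
1 = −40·5634 + 1259·179
1 = 1259·169199 − 37810·5634
So 5634·(-37810) ≡ 1 (mod 169199), i.e. 5634⁻¹ ≡ 131389.
Then x ≡ 131389·61628 ≡ 53948 (mod 169199); the smallest non-negative solution is x = 53948.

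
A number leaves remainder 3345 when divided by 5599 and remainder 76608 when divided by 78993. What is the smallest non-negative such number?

223705791

Write x = 3345 + 5599·k. Then 5599·k ≡ 76608 − 3345 ≡ 73263 (mod 78993).
Need 5599⁻¹ mod 78993. Extended Euclid on (78993, 5599):
78993 = 14·5599 + 607
5599 = 9·607 + 136
607 = 4·136 + 63
136 = 2·63 + 10
63 = 6·10 + 3
10 = 3·3 + 1
3 = 3·1 + 0
Back-substitute:
1 = 10 − 3·3
1 = −3·63 + 19·10
1 = 19·136 − 41·63
1 = −41·607 + 183·136
1 = 183·5599 − 1688·607
1 = −1688·78993 + 23815·5599
5599⁻¹ ≡ 23815 (mod 78993), so k ≡ 23815·73263 ≡ 39954 (mod 78993).
x = 3345 + 5599·39954 = 223705791.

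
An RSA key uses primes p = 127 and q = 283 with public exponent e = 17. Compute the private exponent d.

φ(n) = (p−1)(q−1) = 126·282 = 35532.
Need d with 17·d ≡ 1 (mod 35532). Apply the extended Euclidean algorithm:
35532 = 2090*17 + 2
17 = 8*2 + 1
2 = 2*1 + 0
Back-substitute:
1 = 17 − 8·2
1 = −8·35532 + 16721·17
So 17·16721 ≡ 1 (mod 35532), hence d = 16721.

16721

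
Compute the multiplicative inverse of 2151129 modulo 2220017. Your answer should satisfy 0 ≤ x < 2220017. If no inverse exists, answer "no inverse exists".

1048037

Extended Euclidean algorithm:
2220017 = 1·2151129 + 68888
2151129 = 31·68888 + 15601
68888 = 4·15601 + 6484
15601 = 2·6484 + 2633
6484 = 2·2633 + 1218
2633 = 2·1218 + 197
1218 = 6·197 + 36
197 = 5·36 + 17
36 = 2·17 + 2
17 = 8·2 + 1
2 = 2·1 + 0
The gcd is 1. Working backward:
1 = 17 − 8·2
1 = −8·36 + 17·17
1 = 17·197 − 93·36
1 = −93·1218 + 575·197
1 = 575·2633 − 1243·1218
1 = −1243·6484 + 3061·2633
1 = 3061·15601 − 7365·6484
1 = −7365·68888 + 32521·15601
1 = 32521·2151129 − 1015516·68888
1 = −1015516·2220017 + 1048037·2151129
So 2151129·1048037 ≡ 1 (mod 2220017).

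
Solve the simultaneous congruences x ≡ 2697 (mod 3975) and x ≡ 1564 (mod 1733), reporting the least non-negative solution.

3512622

Write x = 2697 + 3975·k. Then 3975·k ≡ 1564 − 2697 ≡ 600 (mod 1733).
Need 3975⁻¹ mod 1733. Extended Euclid on (1733, 509):
1733 = 3*509 + 206
509 = 2*206 + 97
206 = 2*97 + 12
97 = 8*12 + 1
12 = 12*1 + 0
Back-substitute:
1 = 97 − 8·12
1 = −8·206 + 17·97
1 = 17·509 − 42·206
1 = −42·1733 + 143·509
3975⁻¹ ≡ 143 (mod 1733), so k ≡ 143·600 ≡ 883 (mod 1733).
x = 2697 + 3975·883 = 3512622.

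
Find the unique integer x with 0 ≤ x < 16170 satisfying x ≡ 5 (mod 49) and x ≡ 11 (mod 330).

2651

Write x = 5 + 49·k. Then 49·k ≡ 11 − 5 ≡ 6 (mod 330).
Need 49⁻¹ mod 330. Extended Euclid on (330, 49):
330 = 6×49 + 36
49 = 1×36 + 13
36 = 2×13 + 10
13 = 1×10 + 3
10 = 3×3 + 1
3 = 3×1 + 0
Back-substitute:
1 = 10 − 3·3
1 = −3·13 + 4·10
1 = 4·36 − 11·13
1 = −11·49 + 15·36
1 = 15·330 − 101·49
49⁻¹ ≡ 229 (mod 330), so k ≡ 229·6 ≡ 54 (mod 330).
x = 5 + 49·54 = 2651.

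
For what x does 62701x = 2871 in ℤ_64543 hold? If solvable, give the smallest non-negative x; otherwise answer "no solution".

First find gcd(62701, 64543):
64543 = 1·62701 + 1842
62701 = 34·1842 + 73
1842 = 25·73 + 17
73 = 4·17 + 5
17 = 3·5 + 2
5 = 2·2 + 1
2 = 2·1 + 0
gcd = 1, so a unique solution mod 64543 exists.
Back-substitute for the Bézout coefficients:
1 = 5 − 2·2
1 = −2·17 + 7·5
1 = 7·73 − 30·17
1 = −30·1842 + 757·73
1 = 757·62701 − 25768·1842
1 = −25768·64543 + 26525·62701
So 62701·(26525) ≡ 1 (mod 64543), giving 62701⁻¹ ≡ 26525.
x ≡ 62701⁻¹·2871 ≡ 26525·2871 ≡ 57078 (mod 64543).

57078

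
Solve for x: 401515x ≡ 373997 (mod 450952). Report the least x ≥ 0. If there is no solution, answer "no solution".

First find gcd(401515, 450952):
450952 = 1·401515 + 49437
401515 = 8·49437 + 6019
49437 = 8·6019 + 1285
6019 = 4·1285 + 879
1285 = 1·879 + 406
879 = 2·406 + 67
406 = 6·67 + 4
67 = 16·4 + 3
4 = 1·3 + 1
3 = 3·1 + 0
gcd = 1, so a unique solution mod 450952 exists.
Back-substitute for the Bézout coefficients:
1 = 4 − 3
1 = −67 + 17·4
1 = 17·406 − 103·67
1 = −103·879 + 223·406
1 = 223·1285 − 326·879
1 = −326·6019 + 1527·1285
1 = 1527·49437 − 12542·6019
1 = −12542·401515 + 101863·49437
1 = 101863·450952 − 114405·401515
So 401515·(-114405) ≡ 1 (mod 450952), giving 401515⁻¹ ≡ 336547.
x ≡ 401515⁻¹·373997 ≡ 336547·373997 ≡ 100879 (mod 450952).

100879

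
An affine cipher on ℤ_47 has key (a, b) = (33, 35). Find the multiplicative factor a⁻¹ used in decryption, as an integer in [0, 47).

gcd(47, 33) by repeated division:
47 = 1×33 + 14
33 = 2×14 + 5
14 = 2×5 + 4
5 = 1×4 + 1
4 = 4×1 + 0
gcd = 1, so the inverse exists. Back-substitute:
1 = 5 − 4
1 = −14 + 3·5
1 = 3·33 − 7·14
1 = −7·47 + 10·33
So 33·10 ≡ 1 (mod 47).

10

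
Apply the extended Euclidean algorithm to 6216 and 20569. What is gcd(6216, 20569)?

1

Repeated division:
20569 = 3*6216 + 1921
6216 = 3*1921 + 453
1921 = 4*453 + 109
453 = 4*109 + 17
109 = 6*17 + 7
17 = 2*7 + 3
7 = 2*3 + 1
3 = 3*1 + 0
gcd(6216, 20569) = 1.
Back-substituting:
1 = 7 − 2·3
1 = −2·17 + 5·7
1 = 5·109 − 32·17
1 = −32·453 + 133·109
1 = 133·1921 − 564·453
1 = −564·6216 + 1825·1921
1 = 1825·20569 − 6039·6216
So 1 = (1825)·20569 + (-6039)·6216.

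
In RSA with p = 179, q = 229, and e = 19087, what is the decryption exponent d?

32383

φ(n) = (p−1)(q−1) = 178·228 = 40584.
Need d with 19087·d ≡ 1 (mod 40584). Apply the extended Euclidean algorithm:
40584 = 2·19087 + 2410
19087 = 7·2410 + 2217
2410 = 1·2217 + 193
2217 = 11·193 + 94
193 = 2·94 + 5
94 = 18·5 + 4
5 = 1·4 + 1
4 = 4·1 + 0
Back-substitute:
1 = 5 − 4
1 = −94 + 19·5
1 = 19·193 − 39·94
1 = −39·2217 + 448·193
1 = 448·2410 − 487·2217
1 = −487·19087 + 3857·2410
1 = 3857·40584 − 8201·19087
So 19087·(-8201) ≡ 1 (mod 40584), hence d ≡ -8201 ≡ 32383 (mod 40584).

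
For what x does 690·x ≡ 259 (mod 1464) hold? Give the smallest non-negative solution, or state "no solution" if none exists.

gcd(690, 1464):
1464 = 2×690 + 84
690 = 8×84 + 18
84 = 4×18 + 12
18 = 1×12 + 6
12 = 2×6 + 0
gcd = 6, but 6 ∤ 259, so the congruence has no solution.

no solution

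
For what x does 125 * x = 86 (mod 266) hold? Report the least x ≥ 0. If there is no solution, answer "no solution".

First find gcd(125, 266):
266 = 2·125 + 16
125 = 7·16 + 13
16 = 1·13 + 3
13 = 4·3 + 1
3 = 3·1 + 0
gcd = 1, so a unique solution mod 266 exists.
Back-substitute for the Bézout coefficients:
1 = 13 − 4·3
1 = −4·16 + 5·13
1 = 5·125 − 39·16
1 = −39·266 + 83·125
So 125·(83) ≡ 1 (mod 266), giving 125⁻¹ ≡ 83.
x ≡ 125⁻¹·86 ≡ 83·86 ≡ 222 (mod 266).

222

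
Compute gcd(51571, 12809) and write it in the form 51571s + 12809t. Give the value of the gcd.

1

Repeated division:
51571 = 4·12809 + 335
12809 = 38·335 + 79
335 = 4·79 + 19
79 = 4·19 + 3
19 = 6·3 + 1
3 = 3·1 + 0
gcd(51571, 12809) = 1.
Express as a combination:
1 = 19 − 6·3
1 = −6·79 + 25·19
1 = 25·335 − 106·79
1 = −106·12809 + 4053·335
1 = 4053·51571 − 16318·12809
So 1 = (4053)·51571 + (-16318)·12809.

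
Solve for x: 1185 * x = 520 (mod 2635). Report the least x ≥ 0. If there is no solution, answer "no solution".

185

First find gcd(1185, 2635):
2635 = 2×1185 + 265
1185 = 4×265 + 125
265 = 2×125 + 15
125 = 8×15 + 5
15 = 3×5 + 0
gcd = 5 and 5 | 520, so solutions exist. Divide through by 5: 237x ≡ 104 (mod 527).
Now find 237⁻¹ mod 527:
527 = 2·237 + 53
237 = 4·53 + 25
53 = 2·25 + 3
25 = 8·3 + 1
3 = 3·1 + 0
Back-substitute:
1 = 25 − 8·3
1 = −8·53 + 17·25
1 = 17·237 − 76·53
1 = −76·527 + 169·237
So 237⁻¹ ≡ 169 (mod 527).
Then x ≡ 169·104 ≡ 185 (mod 527); the smallest non-negative solution is x = 185.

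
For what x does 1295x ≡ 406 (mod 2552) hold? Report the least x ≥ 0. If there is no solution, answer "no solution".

290

First find gcd(1295, 2552):
2552 = 1×1295 + 1257
1295 = 1×1257 + 38
1257 = 33×38 + 3
38 = 12×3 + 2
3 = 1×2 + 1
2 = 2×1 + 0
gcd = 1, so a unique solution mod 2552 exists.
Back-substitute for the Bézout coefficients:
1 = 3 − 2
1 = −38 + 13·3
1 = 13·1257 − 430·38
1 = −430·1295 + 443·1257
1 = 443·2552 − 873·1295
So 1295·(-873) ≡ 1 (mod 2552), giving 1295⁻¹ ≡ 1679.
x ≡ 1295⁻¹·406 ≡ 1679·406 ≡ 290 (mod 2552).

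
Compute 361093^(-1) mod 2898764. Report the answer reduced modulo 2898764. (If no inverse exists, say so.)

1989501

gcd(2898764, 361093) by repeated division:
2898764 = 8·361093 + 10020
361093 = 36·10020 + 373
10020 = 26·373 + 322
373 = 1·322 + 51
322 = 6·51 + 16
51 = 3·16 + 3
16 = 5·3 + 1
3 = 3·1 + 0
The gcd is 1. Working backward:
1 = 16 − 5·3
1 = −5·51 + 16·16
1 = 16·322 − 101·51
1 = −101·373 + 117·322
1 = 117·10020 − 3143·373
1 = −3143·361093 + 113265·10020
1 = 113265·2898764 − 909263·361093
Thus 361093·(-909263) ≡ 1 (mod 2898764); reducing, -909263 mod 2898764 = 1989501.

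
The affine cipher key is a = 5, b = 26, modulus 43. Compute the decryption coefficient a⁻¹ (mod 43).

26

Extended Euclidean algorithm:
43 = 8*5 + 3
5 = 1*3 + 2
3 = 1*2 + 1
2 = 2*1 + 0
Since gcd(5, 43) = 1, back-substitute to write 1 as a combination:
1 = 3 − 2
1 = −5 + 2·3
1 = 2·43 − 17·5
Hence 5⁻¹ ≡ -17 ≡ 26 (mod 43).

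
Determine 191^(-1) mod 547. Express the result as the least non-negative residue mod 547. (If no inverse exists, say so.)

484

Extended Euclidean algorithm:
547 = 2×191 + 165
191 = 1×165 + 26
165 = 6×26 + 9
26 = 2×9 + 8
9 = 1×8 + 1
8 = 8×1 + 0
gcd = 1, so the inverse exists. Back-substitute:
1 = 9 − 8
1 = −26 + 3·9
1 = 3·165 − 19·26
1 = −19·191 + 22·165
1 = 22·547 − 63·191
Hence 191⁻¹ ≡ -63 ≡ 484 (mod 547).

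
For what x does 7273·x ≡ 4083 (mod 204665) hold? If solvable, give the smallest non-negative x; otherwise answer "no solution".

First find gcd(7273, 204665):
204665 = 28*7273 + 1021
7273 = 7*1021 + 126
1021 = 8*126 + 13
126 = 9*13 + 9
13 = 1*9 + 4
9 = 2*4 + 1
4 = 4*1 + 0
gcd = 1, so a unique solution mod 204665 exists.
Back-substitute for the Bézout coefficients:
1 = 9 − 2·4
1 = −2·13 + 3·9
1 = 3·126 − 29·13
1 = −29·1021 + 235·126
1 = 235·7273 − 1674·1021
1 = −1674·204665 + 47107·7273
So 7273·(47107) ≡ 1 (mod 204665), giving 7273⁻¹ ≡ 47107.
x ≡ 7273⁻¹·4083 ≡ 47107·4083 ≡ 157446 (mod 204665).

157446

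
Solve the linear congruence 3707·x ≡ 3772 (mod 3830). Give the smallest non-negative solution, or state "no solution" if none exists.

First find gcd(3707, 3830):
3830 = 1*3707 + 123
3707 = 30*123 + 17
123 = 7*17 + 4
17 = 4*4 + 1
4 = 4*1 + 0
gcd = 1, so a unique solution mod 3830 exists.
Back-substitute for the Bézout coefficients:
1 = 17 − 4·4
1 = −4·123 + 29·17
1 = 29·3707 − 874·123
1 = −874·3830 + 903·3707
So 3707·(903) ≡ 1 (mod 3830), giving 3707⁻¹ ≡ 903.
x ≡ 3707⁻¹·3772 ≡ 903·3772 ≡ 1246 (mod 3830).

1246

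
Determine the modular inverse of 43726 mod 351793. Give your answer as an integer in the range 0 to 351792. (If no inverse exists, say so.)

295258

Apply the Euclidean algorithm to 351793 and 43726:
351793 = 8*43726 + 1985
43726 = 22*1985 + 56
1985 = 35*56 + 25
56 = 2*25 + 6
25 = 4*6 + 1
6 = 6*1 + 0
The gcd is 1. Working backward:
1 = 25 − 4·6
1 = −4·56 + 9·25
1 = 9·1985 − 319·56
1 = −319·43726 + 7027·1985
1 = 7027·351793 − 56535·43726
Thus 43726·(-56535) ≡ 1 (mod 351793); reducing, -56535 mod 351793 = 295258.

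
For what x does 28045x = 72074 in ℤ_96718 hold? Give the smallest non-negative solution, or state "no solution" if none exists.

31082

First find gcd(28045, 96718):
96718 = 3·28045 + 12583
28045 = 2·12583 + 2879
12583 = 4·2879 + 1067
2879 = 2·1067 + 745
1067 = 1·745 + 322
745 = 2·322 + 101
322 = 3·101 + 19
101 = 5·19 + 6
19 = 3·6 + 1
6 = 6·1 + 0
gcd = 1, so a unique solution mod 96718 exists.
Back-substitute for the Bézout coefficients:
1 = 19 − 3·6
1 = −3·101 + 16·19
1 = 16·322 − 51·101
1 = −51·745 + 118·322
1 = 118·1067 − 169·745
1 = −169·2879 + 456·1067
1 = 456·12583 − 1993·2879
1 = −1993·28045 + 4442·12583
1 = 4442·96718 − 15319·28045
So 28045·(-15319) ≡ 1 (mod 96718), giving 28045⁻¹ ≡ 81399.
x ≡ 28045⁻¹·72074 ≡ 81399·72074 ≡ 31082 (mod 96718).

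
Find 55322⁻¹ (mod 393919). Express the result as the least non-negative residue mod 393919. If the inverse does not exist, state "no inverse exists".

173348

Apply the Euclidean algorithm to 393919 and 55322:
393919 = 7·55322 + 6665
55322 = 8·6665 + 2002
6665 = 3·2002 + 659
2002 = 3·659 + 25
659 = 26·25 + 9
25 = 2·9 + 7
9 = 1·7 + 2
7 = 3·2 + 1
2 = 2·1 + 0
Since gcd(55322, 393919) = 1, back-substitute to write 1 as a combination:
1 = 7 − 3·2
1 = −3·9 + 4·7
1 = 4·25 − 11·9
1 = −11·659 + 290·25
1 = 290·2002 − 881·659
1 = −881·6665 + 2933·2002
1 = 2933·55322 − 24345·6665
1 = −24345·393919 + 173348·55322
So 55322·173348 ≡ 1 (mod 393919).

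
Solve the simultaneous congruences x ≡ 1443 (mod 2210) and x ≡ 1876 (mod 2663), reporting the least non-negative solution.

4819243

Write x = 1443 + 2210·k. Then 2210·k ≡ 1876 − 1443 ≡ 433 (mod 2663).
Need 2210⁻¹ mod 2663. Extended Euclid on (2663, 2210):
2663 = 1×2210 + 453
2210 = 4×453 + 398
453 = 1×398 + 55
398 = 7×55 + 13
55 = 4×13 + 3
13 = 4×3 + 1
3 = 3×1 + 0
Back-substitute:
1 = 13 − 4·3
1 = −4·55 + 17·13
1 = 17·398 − 123·55
1 = −123·453 + 140·398
1 = 140·2210 − 683·453
1 = −683·2663 + 823·2210
2210⁻¹ ≡ 823 (mod 2663), so k ≡ 823·433 ≡ 2180 (mod 2663).
x = 1443 + 2210·2180 = 4819243.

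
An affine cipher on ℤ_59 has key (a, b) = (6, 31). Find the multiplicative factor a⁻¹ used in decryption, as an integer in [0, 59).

10

Run Euclid on (59, 6):
59 = 9*6 + 5
6 = 1*5 + 1
5 = 5*1 + 0
gcd = 1, so the inverse exists. Back-substitute:
1 = 6 − 5
1 = −59 + 10·6
So 6·10 ≡ 1 (mod 59).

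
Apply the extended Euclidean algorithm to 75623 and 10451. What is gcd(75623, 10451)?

Euclidean algorithm:
75623 = 7×10451 + 2466
10451 = 4×2466 + 587
2466 = 4×587 + 118
587 = 4×118 + 115
118 = 1×115 + 3
115 = 38×3 + 1
3 = 3×1 + 0
gcd(75623, 10451) = 1.
Working backward:
1 = 115 − 38·3
1 = −38·118 + 39·115
1 = 39·587 − 194·118
1 = −194·2466 + 815·587
1 = 815·10451 − 3454·2466
1 = −3454·75623 + 24993·10451
So 1 = (-3454)·75623 + (24993)·10451.

1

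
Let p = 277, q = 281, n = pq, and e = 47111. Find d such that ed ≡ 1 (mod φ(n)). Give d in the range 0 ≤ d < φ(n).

52151

φ(n) = (p−1)(q−1) = 276·280 = 77280.
Need d with 47111·d ≡ 1 (mod 77280). Apply the extended Euclidean algorithm:
77280 = 1×47111 + 30169
47111 = 1×30169 + 16942
30169 = 1×16942 + 13227
16942 = 1×13227 + 3715
13227 = 3×3715 + 2082
3715 = 1×2082 + 1633
2082 = 1×1633 + 449
1633 = 3×449 + 286
449 = 1×286 + 163
286 = 1×163 + 123
163 = 1×123 + 40
123 = 3×40 + 3
40 = 13×3 + 1
3 = 3×1 + 0
Back-substitute:
1 = 40 − 13·3
1 = −13·123 + 40·40
1 = 40·163 − 53·123
1 = −53·286 + 93·163
1 = 93·449 − 146·286
1 = −146·1633 + 531·449
1 = 531·2082 − 677·1633
1 = −677·3715 + 1208·2082
1 = 1208·13227 − 4301·3715
1 = −4301·16942 + 5509·13227
1 = 5509·30169 − 9810·16942
1 = −9810·47111 + 15319·30169
1 = 15319·77280 − 25129·47111
So 47111·(-25129) ≡ 1 (mod 77280), hence d ≡ -25129 ≡ 52151 (mod 77280).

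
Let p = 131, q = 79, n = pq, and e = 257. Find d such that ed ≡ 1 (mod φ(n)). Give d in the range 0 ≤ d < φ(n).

φ(n) = (p−1)(q−1) = 130·78 = 10140.
Need d with 257·d ≡ 1 (mod 10140). Apply the extended Euclidean algorithm:
10140 = 39*257 + 117
257 = 2*117 + 23
117 = 5*23 + 2
23 = 11*2 + 1
2 = 2*1 + 0
Back-substitute:
1 = 23 − 11·2
1 = −11·117 + 56·23
1 = 56·257 − 123·117
1 = −123·10140 + 4853·257
So 257·4853 ≡ 1 (mod 10140), hence d = 4853.

4853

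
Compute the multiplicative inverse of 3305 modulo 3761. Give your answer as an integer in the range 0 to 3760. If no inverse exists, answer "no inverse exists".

932

Run Euclid on (3761, 3305):
3761 = 1*3305 + 456
3305 = 7*456 + 113
456 = 4*113 + 4
113 = 28*4 + 1
4 = 4*1 + 0
The gcd is 1. Working backward:
1 = 113 − 28·4
1 = −28·456 + 113·113
1 = 113·3305 − 819·456
1 = −819·3761 + 932·3305
So 3305·932 ≡ 1 (mod 3761).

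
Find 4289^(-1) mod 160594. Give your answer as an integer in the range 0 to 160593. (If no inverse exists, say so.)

37593

gcd(160594, 4289) by repeated division:
160594 = 37×4289 + 1901
4289 = 2×1901 + 487
1901 = 3×487 + 440
487 = 1×440 + 47
440 = 9×47 + 17
47 = 2×17 + 13
17 = 1×13 + 4
13 = 3×4 + 1
4 = 4×1 + 0
gcd = 1, so the inverse exists. Back-substitute:
1 = 13 − 3·4
1 = −3·17 + 4·13
1 = 4·47 − 11·17
1 = −11·440 + 103·47
1 = 103·487 − 114·440
1 = −114·1901 + 445·487
1 = 445·4289 − 1004·1901
1 = −1004·160594 + 37593·4289
So 4289·37593 ≡ 1 (mod 160594).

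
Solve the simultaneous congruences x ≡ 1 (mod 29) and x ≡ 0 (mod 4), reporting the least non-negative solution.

88

Write x = 1 + 29·k. Then 29·k ≡ 0 − 1 ≡ 3 (mod 4).
Need 29⁻¹ mod 4. Extended Euclid on (4, 1):
4 = 4*1 + 0
29⁻¹ ≡ 1 (mod 4), so k ≡ 1·3 ≡ 3 (mod 4).
x = 1 + 29·3 = 88.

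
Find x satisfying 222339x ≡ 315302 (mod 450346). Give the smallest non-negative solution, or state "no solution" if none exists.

2908

First find gcd(222339, 450346):
450346 = 2×222339 + 5668
222339 = 39×5668 + 1287
5668 = 4×1287 + 520
1287 = 2×520 + 247
520 = 2×247 + 26
247 = 9×26 + 13
26 = 2×13 + 0
gcd = 13 and 13 | 315302, so solutions exist. Divide through by 13: 17103x ≡ 24254 (mod 34642).
Now find 17103⁻¹ mod 34642:
34642 = 2×17103 + 436
17103 = 39×436 + 99
436 = 4×99 + 40
99 = 2×40 + 19
40 = 2×19 + 2
19 = 9×2 + 1
2 = 2×1 + 0
Back-substitute:
1 = 19 − 9·2
1 = −9·40 + 19·19
1 = 19·99 − 47·40
1 = −47·436 + 207·99
1 = 207·17103 − 8120·436
1 = −8120·34642 + 16447·17103
So 17103⁻¹ ≡ 16447 (mod 34642).
Then x ≡ 16447·24254 ≡ 2908 (mod 34642); the smallest non-negative solution is x = 2908.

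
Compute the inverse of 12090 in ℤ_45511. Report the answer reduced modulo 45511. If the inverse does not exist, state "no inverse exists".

Apply the Euclidean algorithm to 45511 and 12090:
45511 = 3×12090 + 9241
12090 = 1×9241 + 2849
9241 = 3×2849 + 694
2849 = 4×694 + 73
694 = 9×73 + 37
73 = 1×37 + 36
37 = 1×36 + 1
36 = 36×1 + 0
The gcd is 1. Working backward:
1 = 37 − 36
1 = −73 + 2·37
1 = 2·694 − 19·73
1 = −19·2849 + 78·694
1 = 78·9241 − 253·2849
1 = −253·12090 + 331·9241
1 = 331·45511 − 1246·12090
Thus 12090·(-1246) ≡ 1 (mod 45511); reducing, -1246 mod 45511 = 44265.

44265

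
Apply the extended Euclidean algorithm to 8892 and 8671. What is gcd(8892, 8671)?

Repeated division:
8892 = 1*8671 + 221
8671 = 39*221 + 52
221 = 4*52 + 13
52 = 4*13 + 0
gcd(8892, 8671) = 13.
Working backward:
13 = 221 − 4·52
13 = −4·8671 + 157·221
13 = 157·8892 − 161·8671
So 13 = (157)·8892 + (-161)·8671.

13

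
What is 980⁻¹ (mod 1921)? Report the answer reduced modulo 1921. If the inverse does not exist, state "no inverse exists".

Extended Euclidean algorithm:
1921 = 1*980 + 941
980 = 1*941 + 39
941 = 24*39 + 5
39 = 7*5 + 4
5 = 1*4 + 1
4 = 4*1 + 0
The gcd is 1. Working backward:
1 = 5 − 4
1 = −39 + 8·5
1 = 8·941 − 193·39
1 = −193·980 + 201·941
1 = 201·1921 − 394·980
So 980·(-394) ≡ 1 (mod 1921), and -394 ≡ 1527 (mod 1921).

1527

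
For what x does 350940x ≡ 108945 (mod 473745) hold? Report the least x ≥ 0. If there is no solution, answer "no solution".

First find gcd(350940, 473745):
473745 = 1·350940 + 122805
350940 = 2·122805 + 105330
122805 = 1·105330 + 17475
105330 = 6·17475 + 480
17475 = 36·480 + 195
480 = 2·195 + 90
195 = 2·90 + 15
90 = 6·15 + 0
gcd = 15 and 15 | 108945, so solutions exist. Divide through by 15: 23396x ≡ 7263 (mod 31583).
Now find 23396⁻¹ mod 31583:
31583 = 1·23396 + 8187
23396 = 2·8187 + 7022
8187 = 1·7022 + 1165
7022 = 6·1165 + 32
1165 = 36·32 + 13
32 = 2·13 + 6
13 = 2·6 + 1
6 = 6·1 + 0
Back-substitute:
1 = 13 − 2·6
1 = −2·32 + 5·13
1 = 5·1165 − 182·32
1 = −182·7022 + 1097·1165
1 = 1097·8187 − 1279·7022
1 = −1279·23396 + 3655·8187
1 = 3655·31583 − 4934·23396
So 23396·(-4934) ≡ 1 (mod 31583), i.e. 23396⁻¹ ≡ 26649.
Then x ≡ 26649·7263 ≡ 11063 (mod 31583); the smallest non-negative solution is x = 11063.

11063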